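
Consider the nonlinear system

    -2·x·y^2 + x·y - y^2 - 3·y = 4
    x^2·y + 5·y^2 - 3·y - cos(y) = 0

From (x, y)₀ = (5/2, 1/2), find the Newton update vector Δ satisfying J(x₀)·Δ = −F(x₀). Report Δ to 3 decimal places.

(2.290, -0.885)

At (5/2, 1/2): F = (-5.750, 1.99742).
Jacobian J = [[-2·y^2 + y, -4·x·y + x - 2·y - 3], [2·x·y, x^2 + 10·y + sin(y) - 3]].
At the point, J = [[0.000, -6.500], [2.500, 8.72943]] (det J = 16.250).
Solving J·Δ = −F gives Δ = (2.290, -0.885).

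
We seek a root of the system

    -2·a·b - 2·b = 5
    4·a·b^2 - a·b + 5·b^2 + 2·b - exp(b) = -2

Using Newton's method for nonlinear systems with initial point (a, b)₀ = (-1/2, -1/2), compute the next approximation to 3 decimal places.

(-15.426, -19.926)

At (-1/2, -1/2): F = (-4.500, 0.89347).
Jacobian J = [[-2·b, -2·a - 2], [4·b^2 - b, 8·a·b - a + 10·b - exp(b) + 2]].
At the point, J = [[1.000, -1.000], [1.500, -1.10653]] (det J = 0.39347).
Solving J·Δ = −F gives Δ = (-14.926, -19.426).
Then the next iterate is (a, b)₁ = (-15.426, -19.926).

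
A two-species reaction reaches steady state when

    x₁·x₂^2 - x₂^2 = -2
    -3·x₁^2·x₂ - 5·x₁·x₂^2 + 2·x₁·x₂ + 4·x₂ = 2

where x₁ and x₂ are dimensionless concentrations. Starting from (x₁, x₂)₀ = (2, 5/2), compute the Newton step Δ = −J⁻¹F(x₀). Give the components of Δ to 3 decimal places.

(-1.298, -0.028)

At (2, 5/2): F = (8.250, -74.500).
Jacobian J = [[x₂^2, 2·x₁·x₂ - 2·x₂], [-6·x₁·x₂ - 5·x₂^2 + 2·x₂, -3·x₁^2 - 10·x₁·x₂ + 2·x₁ + 4]].
At the point, J = [[6.250, 5.000], [-56.250, -54.000]] (det J = -56.250).
Solving J·Δ = −F gives Δ = (-1.298, -0.028).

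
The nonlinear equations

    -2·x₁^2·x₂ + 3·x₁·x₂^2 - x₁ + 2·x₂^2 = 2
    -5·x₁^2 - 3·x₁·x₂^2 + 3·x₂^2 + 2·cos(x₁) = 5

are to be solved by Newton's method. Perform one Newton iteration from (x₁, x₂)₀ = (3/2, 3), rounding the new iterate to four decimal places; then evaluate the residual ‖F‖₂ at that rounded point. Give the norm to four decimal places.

15.2108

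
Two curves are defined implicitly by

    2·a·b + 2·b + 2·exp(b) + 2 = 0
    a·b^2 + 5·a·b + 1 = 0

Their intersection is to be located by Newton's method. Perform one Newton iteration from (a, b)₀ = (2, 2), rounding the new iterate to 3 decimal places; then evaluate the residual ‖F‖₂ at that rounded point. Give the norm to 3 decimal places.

At (2, 2): F = (28.77811, 29.000).
Jacobian J = [[2·b, 2·a + 2·exp(b) + 2], [b^2 + 5·b, 2·a·b + 5·a]].
At the point, J = [[4.000, 20.77811], [14.000, 18.000]] (det J = -218.89357).
Solving J·Δ = −F gives Δ = (-0.386, -1.311).
Then the next iterate is (a, b)₁ = (1.614, 0.689).
Re-evaluating at (1.614, 0.689): F = (9.58554, 7.32643), so ‖F‖₂ = 12.065.

12.065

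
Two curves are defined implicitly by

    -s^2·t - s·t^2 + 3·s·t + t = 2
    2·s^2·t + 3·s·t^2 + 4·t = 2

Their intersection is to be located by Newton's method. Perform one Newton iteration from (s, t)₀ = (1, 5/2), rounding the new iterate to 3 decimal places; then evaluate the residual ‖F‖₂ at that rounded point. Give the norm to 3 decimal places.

At (1, 5/2): F = (-0.750, 31.750).
Jacobian J = [[-2·s·t - t^2 + 3·t, -s^2 - 2·s·t + 3·s + 1], [4·s·t + 3·t^2, 2·s^2 + 6·s·t + 4]].
At the point, J = [[-3.750, -2.000], [28.750, 21.000]] (det J = -21.250).
Solving J·Δ = −F gives Δ = (2.247, -4.588).
Then the next iterate is (s, t)₁ = (3.247, -2.088).
Re-evaluating at (3.247, -2.088): F = (-16.56949, -11.91134), so ‖F‖₂ = 20.407.

20.407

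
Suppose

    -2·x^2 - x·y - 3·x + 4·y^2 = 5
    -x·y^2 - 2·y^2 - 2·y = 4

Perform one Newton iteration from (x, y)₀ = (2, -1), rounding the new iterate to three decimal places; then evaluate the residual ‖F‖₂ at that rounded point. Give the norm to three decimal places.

At (2, -1): F = (-13.000, -6.000).
Jacobian J = [[-4·x - y - 3, -x + 8·y], [-y^2, -2·x·y - 4·y - 2]].
At the point, J = [[-10.000, -10.000], [-1.000, 6.000]] (det J = -70.000).
Solving J·Δ = −F gives Δ = (-1.971, 0.671).
Then the next iterate is (x, y)₁ = (0.029, -0.329).
Re-evaluating at (0.029, -0.329): F = (-4.64618, -3.56162), so ‖F‖₂ = 5.854.

5.854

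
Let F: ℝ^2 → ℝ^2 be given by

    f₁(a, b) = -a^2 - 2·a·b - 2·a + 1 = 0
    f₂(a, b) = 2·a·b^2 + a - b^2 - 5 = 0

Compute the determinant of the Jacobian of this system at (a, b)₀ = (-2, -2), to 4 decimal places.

84.0000

J = [[-2·a - 2·b - 2, -2·a], [2·b^2 + 1, 4·a·b - 2·b]].
At the point, J = [[6.0000, 4.0000], [9.0000, 20.0000]].
det J = 84.0000.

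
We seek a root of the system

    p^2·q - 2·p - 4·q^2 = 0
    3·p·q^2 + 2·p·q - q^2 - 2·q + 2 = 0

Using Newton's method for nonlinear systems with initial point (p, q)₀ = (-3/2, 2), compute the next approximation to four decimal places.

At (-3/2, 2): F = (-8.5000, -30.0000).
Jacobian J = [[2·p·q - 2, p^2 - 8·q], [3·q^2 + 2·q, 6·p·q + 2·p - 2·q - 2]].
At the point, J = [[-8.0000, -13.7500], [16.0000, -27.0000]] (det J = 436.0000).
Solving J·Δ = −F gives Δ = (0.4197, -0.8624).
Then the next iterate is (p, q)₁ = (-1.0803, 1.1376).

(-1.0803, 1.1376)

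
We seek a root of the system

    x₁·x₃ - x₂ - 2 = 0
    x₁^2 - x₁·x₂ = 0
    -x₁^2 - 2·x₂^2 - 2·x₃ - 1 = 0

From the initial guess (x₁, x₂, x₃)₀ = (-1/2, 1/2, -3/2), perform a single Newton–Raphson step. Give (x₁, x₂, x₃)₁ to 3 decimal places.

At (-1/2, 1/2, -3/2): F = (-1.750, 0.500, 1.250).
Jacobian J = [[x₃, -1, x₁], [2·x₁ - x₂, -x₁, 0], [-2·x₁, -4·x₂, -2]].
At the point, J = [[-1.500, -1.000, -0.500], [-1.500, 0.500, 0.000], [1.000, -2.000, -2.000]] (det J = 3.250).
Solving J·Δ = −F gives Δ = (-0.481, -2.442, 2.827).
Then the next iterate is (x₁, x₂, x₃)₁ = (-0.981, -1.942, 1.327).

(-0.981, -1.942, 1.327)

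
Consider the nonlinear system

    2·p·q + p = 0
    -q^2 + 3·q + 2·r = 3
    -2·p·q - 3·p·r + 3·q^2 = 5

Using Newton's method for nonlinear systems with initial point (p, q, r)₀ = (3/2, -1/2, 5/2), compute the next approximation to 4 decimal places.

At (3/2, -1/2, 5/2): F = (0.0000, 0.2500, -14.0000).
Jacobian J = [[2·q + 1, 2·p, 0], [0, -2·q + 3, 2], [-2·q - 3·r, -2·p + 6·q, -3·p]].
At the point, J = [[0.0000, 3.0000, 0.0000], [0.0000, 4.0000, 2.0000], [-6.5000, -6.0000, -4.5000]] (det J = -39.0000).
Solving J·Δ = −F gives Δ = (-2.0673, 0.0000, -0.1250).
Then the next iterate is (p, q, r)₁ = (-0.5673, -0.5000, 2.3750).

(-0.5673, -0.5000, 2.3750)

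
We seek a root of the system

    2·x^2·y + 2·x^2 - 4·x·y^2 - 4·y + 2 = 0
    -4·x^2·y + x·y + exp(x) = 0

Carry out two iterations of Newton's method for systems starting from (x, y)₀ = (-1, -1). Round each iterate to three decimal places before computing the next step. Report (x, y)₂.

(-0.004, 0.128)

At (-1, -1): F = (10.000, 5.36788).
Jacobian J = [[4·x·y + 4·x - 4·y^2, 2·x^2 - 8·x·y - 4], [-8·x·y + y + exp(x), -4·x^2 + x]].
At the point, J = [[-4.000, -10.000], [-8.63212, -5.000]] (det J = -66.32121).
Solving J·Δ = −F gives Δ = (0.055, 0.978).
Then the next iterate is (x, y)₁ = (-0.945, -0.022).
Round to (-0.945, -0.022) and repeat: F = (3.83659, 0.48806), J = [[-3.69878, -2.38027], [0.20036, -4.51710]].
Δ = (0.941, 0.150), so (x, y)₂ = (-0.004, 0.128).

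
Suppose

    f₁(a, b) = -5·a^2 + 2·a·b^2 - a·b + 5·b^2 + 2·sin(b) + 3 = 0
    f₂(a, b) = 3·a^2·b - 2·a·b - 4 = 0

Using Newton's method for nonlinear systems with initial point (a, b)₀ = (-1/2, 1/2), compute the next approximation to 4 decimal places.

(-1.5856, 0.7349)

At (-1/2, 1/2): F = (3.958851, -3.1250).
Jacobian J = [[-10·a + 2·b^2 - b, 4·a·b - a + 10·b + 2·cos(b)], [6·a·b - 2·b, 3·a^2 - 2·a]].
At the point, J = [[5.0000, 6.255165], [-2.5000, 1.7500]] (det J = 24.387913).
Solving J·Δ = −F gives Δ = (-1.0856, 0.2349).
Then the next iterate is (a, b)₁ = (-1.5856, 0.7349).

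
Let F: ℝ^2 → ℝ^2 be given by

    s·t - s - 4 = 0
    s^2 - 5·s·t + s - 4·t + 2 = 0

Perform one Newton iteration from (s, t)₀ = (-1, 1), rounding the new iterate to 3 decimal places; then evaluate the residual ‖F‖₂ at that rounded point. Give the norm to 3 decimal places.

3.377

At (-1, 1): F = (-4.000, 3.000).
Jacobian J = [[t - 1, s], [2·s - 5·t + 1, -5·s - 4]].
At the point, J = [[0.000, -1.000], [-6.000, 1.000]] (det J = -6.000).
Solving J·Δ = −F gives Δ = (-0.167, -4.000).
Then the next iterate is (s, t)₁ = (-1.167, -3.000).
Re-evaluating at (-1.167, -3.000): F = (0.668, -3.31011), so ‖F‖₂ = 3.377.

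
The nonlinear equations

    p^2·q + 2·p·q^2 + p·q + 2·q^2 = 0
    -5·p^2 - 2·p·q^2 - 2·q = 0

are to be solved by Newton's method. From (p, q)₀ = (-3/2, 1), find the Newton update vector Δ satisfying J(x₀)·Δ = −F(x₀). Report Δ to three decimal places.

(0.850, -0.200)

At (-3/2, 1): F = (-0.250, -10.250).
Jacobian J = [[2·p·q + 2·q^2 + q, p^2 + 4·p·q + p + 4·q], [-10·p - 2·q^2, -4·p·q - 2]].
At the point, J = [[0.000, -1.250], [13.000, 4.000]] (det J = 16.250).
Solving J·Δ = −F gives Δ = (0.850, -0.200).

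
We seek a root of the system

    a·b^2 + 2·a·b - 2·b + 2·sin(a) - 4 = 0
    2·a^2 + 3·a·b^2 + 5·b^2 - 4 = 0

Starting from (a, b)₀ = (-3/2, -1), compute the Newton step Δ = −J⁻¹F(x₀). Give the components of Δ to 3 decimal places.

At (-3/2, -1): F = (-2.49499, 1.000).
Jacobian J = [[b^2 + 2·b + 2·cos(a), 2·a·b + 2·a - 2], [4·a + 3·b^2, 6·a·b + 10·b]].
At the point, J = [[-0.85853, -2.000], [-3.000, -1.000]] (det J = -5.14147).
Solving J·Δ = −F gives Δ = (0.874, -1.623).

(0.874, -1.623)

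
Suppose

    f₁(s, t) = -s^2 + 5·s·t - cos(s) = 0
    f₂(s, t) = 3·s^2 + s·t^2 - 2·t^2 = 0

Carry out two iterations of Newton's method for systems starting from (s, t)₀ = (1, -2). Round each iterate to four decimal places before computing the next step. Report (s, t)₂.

(0.1979, -0.0958)

At (1, -2): F = (-11.540302, -1.0000).
Jacobian J = [[-2·s + 5·t + sin(s), 5·s], [6·s + t^2, 2·s·t - 4·t]].
At the point, J = [[-11.158529, 5.0000], [10.0000, 4.0000]] (det J = -94.634116).
Solving J·Δ = −F gives Δ = (-0.4350, 1.3374).
Then the next iterate is (s, t)₁ = (0.5650, -0.6626).
Round to (0.5650, -0.6626) and repeat: F = (-3.035659, 0.327654), J = [[-3.907584, 2.8250], [3.829039, 1.901662]].
Δ = (-0.3671, 0.5668), so (s, t)₂ = (0.1979, -0.0958).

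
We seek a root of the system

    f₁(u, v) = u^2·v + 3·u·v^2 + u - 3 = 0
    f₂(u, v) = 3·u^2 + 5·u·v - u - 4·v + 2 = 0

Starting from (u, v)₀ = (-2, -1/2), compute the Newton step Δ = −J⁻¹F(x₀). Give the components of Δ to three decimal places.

At (-2, -1/2): F = (-8.500, 23.000).
Jacobian J = [[2·u·v + 3·v^2 + 1, u^2 + 6·u·v], [6·u + 5·v - 1, 5·u - 4]].
At the point, J = [[3.750, 10.000], [-15.500, -14.000]] (det J = 102.500).
Solving J·Δ = −F gives Δ = (1.083, 0.444).

(1.083, 0.444)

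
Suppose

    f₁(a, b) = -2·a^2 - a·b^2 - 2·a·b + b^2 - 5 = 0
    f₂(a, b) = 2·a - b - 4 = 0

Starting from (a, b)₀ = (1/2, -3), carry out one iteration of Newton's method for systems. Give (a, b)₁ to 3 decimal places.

At (1/2, -3): F = (2.000, 0.000).
Jacobian J = [[-4·a - b^2 - 2·b, -2·a·b - 2·a + 2·b], [2, -1]].
At the point, J = [[-5.000, -4.000], [2.000, -1.000]] (det J = 13.000).
Solving J·Δ = −F gives Δ = (0.154, 0.308).
Then the next iterate is (a, b)₁ = (0.654, -2.692).

(0.654, -2.692)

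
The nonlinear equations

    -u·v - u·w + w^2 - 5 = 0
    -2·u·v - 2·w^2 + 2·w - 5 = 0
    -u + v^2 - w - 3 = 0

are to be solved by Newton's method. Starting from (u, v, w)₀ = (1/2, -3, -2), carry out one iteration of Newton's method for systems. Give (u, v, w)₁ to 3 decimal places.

(1.241, -2.049, -0.949)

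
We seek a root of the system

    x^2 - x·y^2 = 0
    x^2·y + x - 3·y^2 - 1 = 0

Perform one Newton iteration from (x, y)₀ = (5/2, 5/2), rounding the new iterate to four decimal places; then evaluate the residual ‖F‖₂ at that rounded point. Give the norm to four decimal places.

2.2173

At (5/2, 5/2): F = (-9.3750, -1.6250).
Jacobian J = [[2·x - y^2, -2·x·y], [2·x·y + 1, x^2 - 6·y]].
At the point, J = [[-1.2500, -12.5000], [13.5000, -8.7500]] (det J = 179.6875).
Solving J·Δ = −F gives Δ = (-0.3435, -0.7157).
Then the next iterate is (x, y)₁ = (2.1565, 1.7843).
Re-evaluating at (2.1565, 1.7843): F = (-2.215214, -0.096806), so ‖F‖₂ = 2.2173.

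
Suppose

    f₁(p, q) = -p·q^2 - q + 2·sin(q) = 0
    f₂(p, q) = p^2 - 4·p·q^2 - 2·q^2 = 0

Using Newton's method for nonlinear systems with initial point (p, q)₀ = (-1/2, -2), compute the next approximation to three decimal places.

(-0.485, -1.446)

At (-1/2, -2): F = (2.18141, 0.250).
Jacobian J = [[-q^2, -2·p·q + 2·cos(q) - 1], [2·p - 4·q^2, -8·p·q - 4·q]].
At the point, J = [[-4.000, -3.83229], [-17.000, 0.000]] (det J = -65.14899).
Solving J·Δ = −F gives Δ = (0.015, 0.554).
Then the next iterate is (p, q)₁ = (-0.485, -1.446).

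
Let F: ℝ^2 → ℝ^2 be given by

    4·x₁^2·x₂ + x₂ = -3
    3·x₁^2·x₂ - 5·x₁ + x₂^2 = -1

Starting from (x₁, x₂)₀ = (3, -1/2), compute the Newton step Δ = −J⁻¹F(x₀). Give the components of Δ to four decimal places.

At (3, -1/2): F = (-15.5000, -27.2500).
Jacobian J = [[8·x₁·x₂, 4·x₁^2 + 1], [6·x₁·x₂ - 5, 3·x₁^2 + 2·x₂]].
At the point, J = [[-12.0000, 37.0000], [-14.0000, 26.0000]] (det J = 206.0000).
Solving J·Δ = −F gives Δ = (-2.9381, -0.5340).

(-2.9381, -0.5340)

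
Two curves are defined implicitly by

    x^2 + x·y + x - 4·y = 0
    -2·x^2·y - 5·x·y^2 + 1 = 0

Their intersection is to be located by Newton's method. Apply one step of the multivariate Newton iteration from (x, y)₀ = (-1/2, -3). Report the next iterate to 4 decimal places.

At (-1/2, -3): F = (13.2500, 25.0000).
Jacobian J = [[2·x + y + 1, x - 4], [-4·x·y - 5·y^2, -2·x^2 - 10·x·y]].
At the point, J = [[-3.0000, -4.5000], [-51.0000, -15.5000]] (det J = -183.0000).
Solving J·Δ = −F gives Δ = (-0.5075, 3.2828).
Then the next iterate is (x, y)₁ = (-1.0075, 0.2828).

(-1.0075, 0.2828)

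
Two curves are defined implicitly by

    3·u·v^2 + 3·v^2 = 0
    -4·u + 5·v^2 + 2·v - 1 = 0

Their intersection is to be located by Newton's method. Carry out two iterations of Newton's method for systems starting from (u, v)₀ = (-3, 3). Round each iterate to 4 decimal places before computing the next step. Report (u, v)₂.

At (-3, 3): F = (-54.0000, 62.0000).
Jacobian J = [[3·v^2, 6·u·v + 6·v], [-4, 10·v + 2]].
At the point, J = [[27.0000, -36.0000], [-4.0000, 32.0000]] (det J = 720.0000).
Solving J·Δ = −F gives Δ = (-0.7000, -2.0250).
Then the next iterate is (u, v)₁ = (-3.7000, 0.9750).
Round to (-3.7000, 0.9750) and repeat: F = (-7.700063, 20.503125), J = [[2.851875, -15.7950], [-4.0000, 11.7500]].
Δ = (7.8654, 0.9326), so (u, v)₂ = (4.1654, 1.9076).

(4.1654, 1.9076)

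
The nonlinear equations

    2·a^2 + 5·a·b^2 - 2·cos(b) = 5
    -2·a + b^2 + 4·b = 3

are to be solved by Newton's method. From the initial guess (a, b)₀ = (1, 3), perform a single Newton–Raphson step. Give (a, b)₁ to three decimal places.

(1.081, 1.416)

At (1, 3): F = (43.97998, 16.000).
Jacobian J = [[4·a + 5·b^2, 10·a·b + 2·sin(b)], [-2, 2·b + 4]].
At the point, J = [[49.000, 30.28224], [-2.000, 10.000]] (det J = 550.56448).
Solving J·Δ = −F gives Δ = (0.081, -1.584).
Then the next iterate is (a, b)₁ = (1.081, 1.416).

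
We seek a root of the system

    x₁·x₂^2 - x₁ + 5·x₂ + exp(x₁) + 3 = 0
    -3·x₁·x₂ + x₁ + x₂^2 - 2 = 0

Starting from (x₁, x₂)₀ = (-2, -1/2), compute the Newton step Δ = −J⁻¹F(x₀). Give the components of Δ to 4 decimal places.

(2.8156, -0.0578)

At (-2, -1/2): F = (2.135335, -6.7500).
Jacobian J = [[x₂^2 + exp(x₁) - 1, 2·x₁·x₂ + 5], [-3·x₂ + 1, -3·x₁ + 2·x₂]].
At the point, J = [[-0.614665, 7.0000], [2.5000, 5.0000]] (det J = -20.573324).
Solving J·Δ = −F gives Δ = (2.8156, -0.0578).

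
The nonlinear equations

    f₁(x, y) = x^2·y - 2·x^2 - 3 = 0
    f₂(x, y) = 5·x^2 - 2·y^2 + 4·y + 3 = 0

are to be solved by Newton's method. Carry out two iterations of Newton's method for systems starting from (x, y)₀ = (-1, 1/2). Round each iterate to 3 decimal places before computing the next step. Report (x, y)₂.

(-22.881, -13.243)

At (-1, 1/2): F = (-4.500, 9.500).
Jacobian J = [[2·x·y - 4·x, x^2], [10·x, -4·y + 4]].
At the point, J = [[3.000, 1.000], [-10.000, 2.000]] (det J = 16.000).
Solving J·Δ = −F gives Δ = (1.156, 1.031).
Then the next iterate is (x, y)₁ = (0.156, 1.531).
Round to (0.156, 1.531) and repeat: F = (-3.01141, 4.55776), J = [[-0.14633, 0.02434], [1.560, -2.124]].
Δ = (-23.037, -14.774), so (x, y)₂ = (-22.881, -13.243).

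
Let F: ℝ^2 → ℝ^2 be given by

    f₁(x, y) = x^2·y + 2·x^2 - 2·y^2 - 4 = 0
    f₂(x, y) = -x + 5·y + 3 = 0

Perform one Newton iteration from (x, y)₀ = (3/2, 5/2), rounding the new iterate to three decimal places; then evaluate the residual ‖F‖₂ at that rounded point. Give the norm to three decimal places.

4.550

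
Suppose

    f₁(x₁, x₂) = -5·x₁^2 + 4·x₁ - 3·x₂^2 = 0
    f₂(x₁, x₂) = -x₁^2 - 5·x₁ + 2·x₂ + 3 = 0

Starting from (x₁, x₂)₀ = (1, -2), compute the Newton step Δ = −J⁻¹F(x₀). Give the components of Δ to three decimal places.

(-0.806, 0.681)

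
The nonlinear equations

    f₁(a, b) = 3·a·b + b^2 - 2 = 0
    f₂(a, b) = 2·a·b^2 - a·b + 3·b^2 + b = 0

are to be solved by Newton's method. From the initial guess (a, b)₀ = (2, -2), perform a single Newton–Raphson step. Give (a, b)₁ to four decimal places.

At (2, -2): F = (-10.0000, 30.0000).
Jacobian J = [[3·b, 3·a + 2·b], [2·b^2 - b, 4·a·b - a + 6·b + 1]].
At the point, J = [[-6.0000, 2.0000], [10.0000, -29.0000]] (det J = 154.0000).
Solving J·Δ = −F gives Δ = (-1.4935, 0.5195).
Then the next iterate is (a, b)₁ = (0.5065, -1.4805).

(0.5065, -1.4805)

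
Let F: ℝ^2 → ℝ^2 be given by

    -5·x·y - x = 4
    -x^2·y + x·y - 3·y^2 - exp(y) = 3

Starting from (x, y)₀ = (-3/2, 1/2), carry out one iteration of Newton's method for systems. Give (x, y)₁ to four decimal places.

At (-3/2, 1/2): F = (1.2500, -7.273721).
Jacobian J = [[-5·y - 1, -5·x], [-2·x·y + y, -x^2 + x - 6·y - exp(y)]].
At the point, J = [[-3.5000, 7.5000], [2.0000, -8.398721]] (det J = 14.395524).
Solving J·Δ = −F gives Δ = (-3.0603, -1.5948).
Then the next iterate is (x, y)₁ = (-4.5603, -1.0948).

(-4.5603, -1.0948)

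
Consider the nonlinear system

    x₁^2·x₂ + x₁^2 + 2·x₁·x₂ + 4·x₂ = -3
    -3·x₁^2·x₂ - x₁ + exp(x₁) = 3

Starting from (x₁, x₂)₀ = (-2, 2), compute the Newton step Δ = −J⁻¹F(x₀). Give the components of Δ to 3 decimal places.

(23.287, 42.824)

At (-2, 2): F = (15.000, -24.86466).
Jacobian J = [[2·x₁·x₂ + 2·x₁ + 2·x₂, x₁^2 + 2·x₁ + 4], [-6·x₁·x₂ + exp(x₁) - 1, -3·x₁^2]].
At the point, J = [[-8.000, 4.000], [23.13534, -12.000]] (det J = 3.45866).
Solving J·Δ = −F gives Δ = (23.287, 42.824).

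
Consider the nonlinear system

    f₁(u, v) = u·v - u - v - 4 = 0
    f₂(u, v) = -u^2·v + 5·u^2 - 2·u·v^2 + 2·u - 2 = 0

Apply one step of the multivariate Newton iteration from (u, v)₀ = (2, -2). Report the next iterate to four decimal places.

At (2, -2): F = (-8.0000, 14.0000).
Jacobian J = [[v - 1, u - 1], [-2·u·v + 10·u - 2·v^2 + 2, -u^2 - 4·u·v]].
At the point, J = [[-3.0000, 1.0000], [22.0000, 12.0000]] (det J = -58.0000).
Solving J·Δ = −F gives Δ = (-1.8966, 2.3103).
Then the next iterate is (u, v)₁ = (0.1034, 0.3103).

(0.1034, 0.3103)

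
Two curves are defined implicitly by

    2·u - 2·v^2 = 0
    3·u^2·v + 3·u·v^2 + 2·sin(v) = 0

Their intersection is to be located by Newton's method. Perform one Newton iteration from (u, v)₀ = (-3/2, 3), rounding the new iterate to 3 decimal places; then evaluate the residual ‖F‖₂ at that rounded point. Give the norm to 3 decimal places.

131.825

At (-3/2, 3): F = (-21.000, -19.96776).
Jacobian J = [[2, -4·v], [6·u·v + 3·v^2, 3·u^2 + 6·u·v + 2·cos(v)]].
At the point, J = [[2.000, -12.000], [0.000, -22.22998]] (det J = -44.45997).
Solving J·Δ = −F gives Δ = (5.111, -0.898).
Then the next iterate is (u, v)₁ = (3.611, 2.102).
Re-evaluating at (3.611, 2.102): F = (-1.61481, 131.81492), so ‖F‖₂ = 131.825.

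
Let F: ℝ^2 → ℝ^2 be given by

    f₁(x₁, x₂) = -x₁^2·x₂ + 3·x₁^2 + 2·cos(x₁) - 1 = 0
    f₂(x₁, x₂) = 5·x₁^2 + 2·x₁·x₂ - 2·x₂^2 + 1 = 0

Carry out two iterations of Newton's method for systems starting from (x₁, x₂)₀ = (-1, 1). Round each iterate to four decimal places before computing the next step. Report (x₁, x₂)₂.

(0.2481, -0.5531)

At (-1, 1): F = (2.080605, 2.0000).
Jacobian J = [[-2·x₁·x₂ + 6·x₁ - 2·sin(x₁), -x₁^2], [10·x₁ + 2·x₂, 2·x₁ - 4·x₂]].
At the point, J = [[-2.317058, -1.0000], [-8.0000, -6.0000]] (det J = 5.902348).
Solving J·Δ = −F gives Δ = (1.7762, -2.0349).
Then the next iterate is (x₁, x₂)₁ = (0.7762, -1.0349).
Round to (0.7762, -1.0349) and repeat: F = (2.858134, 0.263817), J = [[4.862633, -0.602486], [5.6922, 5.6920]].
Δ = (-0.5281, 0.4818), so (x₁, x₂)₂ = (0.2481, -0.5531).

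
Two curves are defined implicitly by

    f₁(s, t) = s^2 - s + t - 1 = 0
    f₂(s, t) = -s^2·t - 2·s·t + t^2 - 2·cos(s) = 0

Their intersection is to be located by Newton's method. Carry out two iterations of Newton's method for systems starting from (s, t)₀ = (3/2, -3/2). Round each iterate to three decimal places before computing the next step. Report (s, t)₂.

At (3/2, -3/2): F = (-1.750, 9.98353).
Jacobian J = [[2·s - 1, 1], [-2·s·t - 2·t + 2·sin(s), -s^2 - 2·s + 2·t]].
At the point, J = [[2.000, 1.000], [9.49499, -8.250]] (det J = -25.99499).
Solving J·Δ = −F gives Δ = (0.171, 1.407).
Then the next iterate is (s, t)₁ = (1.671, -0.093).
Round to (1.671, -0.093) and repeat: F = (0.02824, 0.77921), J = [[2.342, 1.000], [2.48677, -6.32024]].
Δ = (-0.055, 0.101), so (s, t)₂ = (1.616, 0.008).

(1.616, 0.008)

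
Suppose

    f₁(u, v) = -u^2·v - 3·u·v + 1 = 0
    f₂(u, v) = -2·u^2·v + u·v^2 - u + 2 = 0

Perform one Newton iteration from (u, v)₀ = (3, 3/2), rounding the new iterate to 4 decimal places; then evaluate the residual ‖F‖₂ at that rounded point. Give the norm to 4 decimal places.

At (3, 3/2): F = (-26.0000, -21.2500).
Jacobian J = [[-2·u·v - 3·v, -u^2 - 3·u], [-4·u·v + v^2 - 1, -2·u^2 + 2·u·v]].
At the point, J = [[-13.5000, -18.0000], [-16.7500, -9.0000]] (det J = -180.0000).
Solving J·Δ = −F gives Δ = (-0.8250, -0.8257).
Then the next iterate is (u, v)₁ = (2.1750, 0.6743).
Re-evaluating at (2.1750, 0.6743): F = (-6.589668, -5.565791), so ‖F‖₂ = 8.6256.

8.6256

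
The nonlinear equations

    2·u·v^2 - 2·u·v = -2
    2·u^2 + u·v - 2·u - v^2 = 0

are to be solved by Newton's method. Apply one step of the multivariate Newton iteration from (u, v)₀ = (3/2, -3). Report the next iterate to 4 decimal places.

At (3/2, -3): F = (38.0000, -12.0000).
Jacobian J = [[2·v^2 - 2·v, 4·u·v - 2·u], [4·u + v - 2, u - 2·v]].
At the point, J = [[24.0000, -21.0000], [1.0000, 7.5000]] (det J = 201.0000).
Solving J·Δ = −F gives Δ = (-0.1642, 1.6219).
Then the next iterate is (u, v)₁ = (1.3358, -1.3781).

(1.3358, -1.3781)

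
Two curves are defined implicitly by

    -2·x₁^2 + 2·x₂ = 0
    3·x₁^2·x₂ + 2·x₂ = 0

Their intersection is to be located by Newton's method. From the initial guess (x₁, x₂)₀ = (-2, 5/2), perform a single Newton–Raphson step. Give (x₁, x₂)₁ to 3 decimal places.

At (-2, 5/2): F = (-3.000, 35.000).
Jacobian J = [[-4·x₁, 2], [6·x₁·x₂, 3·x₁^2 + 2]].
At the point, J = [[8.000, 2.000], [-30.000, 14.000]] (det J = 172.000).
Solving J·Δ = −F gives Δ = (0.651, -1.105).
Then the next iterate is (x₁, x₂)₁ = (-1.349, 1.395).

(-1.349, 1.395)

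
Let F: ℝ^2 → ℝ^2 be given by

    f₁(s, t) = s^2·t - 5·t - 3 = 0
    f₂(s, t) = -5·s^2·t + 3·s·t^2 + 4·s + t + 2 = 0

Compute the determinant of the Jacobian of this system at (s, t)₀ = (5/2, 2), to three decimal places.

40.000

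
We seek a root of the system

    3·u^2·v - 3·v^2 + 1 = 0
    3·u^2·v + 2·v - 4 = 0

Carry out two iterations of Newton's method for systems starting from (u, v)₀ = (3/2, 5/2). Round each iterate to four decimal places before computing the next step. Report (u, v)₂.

(0.9107, 1.0456)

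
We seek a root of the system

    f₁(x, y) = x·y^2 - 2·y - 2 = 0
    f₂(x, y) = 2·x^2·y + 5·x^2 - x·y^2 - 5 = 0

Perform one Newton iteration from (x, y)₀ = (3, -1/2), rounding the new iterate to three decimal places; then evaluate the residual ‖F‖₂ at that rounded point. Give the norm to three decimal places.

6.894

At (3, -1/2): F = (-0.250, 30.250).
Jacobian J = [[y^2, 2·x·y - 2], [4·x·y + 10·x - y^2, 2·x^2 - 2·x·y]].
At the point, J = [[0.250, -5.000], [23.750, 21.000]] (det J = 124.000).
Solving J·Δ = −F gives Δ = (-1.177, -0.109).
Then the next iterate is (x, y)₁ = (1.823, -0.609).
Re-evaluating at (1.823, -0.609): F = (-0.10588, 6.89271), so ‖F‖₂ = 6.894.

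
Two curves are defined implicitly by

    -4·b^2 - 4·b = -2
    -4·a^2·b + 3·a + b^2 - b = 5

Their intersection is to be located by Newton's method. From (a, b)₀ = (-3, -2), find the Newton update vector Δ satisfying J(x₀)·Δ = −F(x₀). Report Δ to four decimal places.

(0.9667, 0.5000)

At (-3, -2): F = (-6.0000, 64.0000).
Jacobian J = [[0, -8·b - 4], [-8·a·b + 3, -4·a^2 + 2·b - 1]].
At the point, J = [[0.0000, 12.0000], [-45.0000, -41.0000]] (det J = 540.0000).
Solving J·Δ = −F gives Δ = (0.9667, 0.5000).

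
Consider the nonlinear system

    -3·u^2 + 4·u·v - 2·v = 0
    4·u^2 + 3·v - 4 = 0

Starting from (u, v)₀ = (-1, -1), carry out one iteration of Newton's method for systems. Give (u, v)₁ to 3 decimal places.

(-1.214, -0.571)

At (-1, -1): F = (3.000, -3.000).
Jacobian J = [[-6·u + 4·v, 4·u - 2], [8·u, 3]].
At the point, J = [[2.000, -6.000], [-8.000, 3.000]] (det J = -42.000).
Solving J·Δ = −F gives Δ = (-0.214, 0.429).
Then the next iterate is (u, v)₁ = (-1.214, -0.571).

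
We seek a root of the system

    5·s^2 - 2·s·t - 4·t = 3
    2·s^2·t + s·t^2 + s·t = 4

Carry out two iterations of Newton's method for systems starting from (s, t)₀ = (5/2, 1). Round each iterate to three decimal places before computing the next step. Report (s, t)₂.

At (5/2, 1): F = (19.250, 13.500).
Jacobian J = [[10·s - 2·t, -2·s - 4], [4·s·t + t^2 + t, 2·s^2 + 2·s·t + s]].
At the point, J = [[23.000, -9.000], [12.000, 20.000]] (det J = 568.000).
Solving J·Δ = −F gives Δ = (-0.892, -0.140).
Then the next iterate is (s, t)₁ = (1.608, 0.860).
Round to (1.608, 0.860) and repeat: F = (3.72256, 3.01950), J = [[14.360, -7.216], [7.13112, 9.54509]].
Δ = (-0.304, -0.089), so (s, t)₂ = (1.304, 0.771).

(1.304, 0.771)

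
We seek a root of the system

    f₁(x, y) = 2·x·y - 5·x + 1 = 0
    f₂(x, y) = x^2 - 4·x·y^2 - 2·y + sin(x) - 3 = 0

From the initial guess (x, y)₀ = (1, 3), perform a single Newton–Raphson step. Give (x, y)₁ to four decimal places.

(0.1613, 2.4193)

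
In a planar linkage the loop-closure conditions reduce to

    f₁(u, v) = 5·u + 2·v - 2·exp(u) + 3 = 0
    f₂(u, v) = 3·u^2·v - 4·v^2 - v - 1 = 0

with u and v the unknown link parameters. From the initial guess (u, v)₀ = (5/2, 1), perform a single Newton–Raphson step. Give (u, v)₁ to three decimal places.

At (5/2, 1): F = (-6.86499, 12.750).
Jacobian J = [[-2·exp(u) + 5, 2], [6·u·v, 3·u^2 - 8·v - 1]].
At the point, J = [[-19.36499, 2.000], [15.000, 9.750]] (det J = -218.80863).
Solving J·Δ = −F gives Δ = (-0.422, -0.658).
Then the next iterate is (u, v)₁ = (2.078, 0.342).

(2.078, 0.342)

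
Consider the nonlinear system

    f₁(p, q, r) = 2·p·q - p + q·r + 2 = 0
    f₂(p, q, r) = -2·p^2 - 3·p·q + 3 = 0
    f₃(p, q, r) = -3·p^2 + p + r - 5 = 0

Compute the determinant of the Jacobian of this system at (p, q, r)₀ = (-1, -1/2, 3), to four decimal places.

-1.0000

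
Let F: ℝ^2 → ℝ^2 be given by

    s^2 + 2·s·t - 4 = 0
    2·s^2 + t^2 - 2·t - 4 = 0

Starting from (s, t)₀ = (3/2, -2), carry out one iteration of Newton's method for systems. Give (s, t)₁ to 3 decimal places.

(3.250, 1.167)

At (3/2, -2): F = (-7.750, 8.500).
Jacobian J = [[2·s + 2·t, 2·s], [4·s, 2·t - 2]].
At the point, J = [[-1.000, 3.000], [6.000, -6.000]] (det J = -12.000).
Solving J·Δ = −F gives Δ = (1.750, 3.167).
Then the next iterate is (s, t)₁ = (3.250, 1.167).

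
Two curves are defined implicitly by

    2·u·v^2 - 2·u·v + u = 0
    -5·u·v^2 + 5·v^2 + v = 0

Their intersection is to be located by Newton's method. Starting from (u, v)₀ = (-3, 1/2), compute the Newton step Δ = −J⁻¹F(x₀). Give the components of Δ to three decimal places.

At (-3, 1/2): F = (-1.500, 5.500).
Jacobian J = [[2·v^2 - 2·v + 1, 4·u·v - 2·u], [-5·v^2, -10·u·v + 10·v + 1]].
At the point, J = [[0.500, 0.000], [-1.250, 21.000]] (det J = 10.500).
Solving J·Δ = −F gives Δ = (3.000, -0.083).

(3.000, -0.083)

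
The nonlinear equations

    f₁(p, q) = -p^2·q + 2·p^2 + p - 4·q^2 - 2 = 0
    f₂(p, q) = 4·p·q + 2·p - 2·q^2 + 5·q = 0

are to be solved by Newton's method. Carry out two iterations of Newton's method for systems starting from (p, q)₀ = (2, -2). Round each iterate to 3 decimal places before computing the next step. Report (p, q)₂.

(0.782, -0.319)

At (2, -2): F = (0.000, -30.000).
Jacobian J = [[-2·p·q + 4·p + 1, -p^2 - 8·q], [4·q + 2, 4·p - 4·q + 5]].
At the point, J = [[17.000, 12.000], [-6.000, 21.000]] (det J = 429.000).
Solving J·Δ = −F gives Δ = (-0.839, 1.189).
Then the next iterate is (p, q)₁ = (1.161, -0.811).
Round to (1.161, -0.811) and repeat: F = (0.31912, -6.81473), J = [[7.52714, 5.14008], [-1.244, 12.888]].
Δ = (-0.379, 0.492), so (p, q)₂ = (0.782, -0.319).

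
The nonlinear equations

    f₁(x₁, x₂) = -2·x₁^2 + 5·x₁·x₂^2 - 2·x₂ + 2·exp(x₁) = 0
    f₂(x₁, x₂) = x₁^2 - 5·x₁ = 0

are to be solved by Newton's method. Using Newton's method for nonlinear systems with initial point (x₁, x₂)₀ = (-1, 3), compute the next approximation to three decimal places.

(-0.143, 2.699)

At (-1, 3): F = (-52.26424, 6.000).
Jacobian J = [[-4·x₁ + 5·x₂^2 + 2·exp(x₁), 10·x₁·x₂ - 2], [2·x₁ - 5, 0]].
At the point, J = [[49.73576, -32.000], [-7.000, 0.000]] (det J = -224.000).
Solving J·Δ = −F gives Δ = (0.857, -0.301).
Then the next iterate is (x₁, x₂)₁ = (-0.143, 2.699).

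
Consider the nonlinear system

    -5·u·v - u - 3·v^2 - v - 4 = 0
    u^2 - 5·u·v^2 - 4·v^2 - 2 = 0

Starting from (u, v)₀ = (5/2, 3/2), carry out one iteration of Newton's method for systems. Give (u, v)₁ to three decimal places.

At (5/2, 3/2): F = (-33.500, -32.875).
Jacobian J = [[-5·v - 1, -5·u - 6·v - 1], [2·u - 5·v^2, -10·u·v - 8·v]].
At the point, J = [[-8.500, -22.500], [-6.250, -49.500]] (det J = 280.125).
Solving J·Δ = −F gives Δ = (-3.279, -0.250).
Then the next iterate is (u, v)₁ = (-0.779, 1.250).

(-0.779, 1.250)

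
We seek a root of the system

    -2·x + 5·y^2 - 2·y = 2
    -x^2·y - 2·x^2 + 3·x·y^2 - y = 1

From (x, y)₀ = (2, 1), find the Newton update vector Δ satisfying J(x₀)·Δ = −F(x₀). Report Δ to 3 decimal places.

(-0.741, 0.190)

At (2, 1): F = (-3.000, -8.000).
Jacobian J = [[-2, 10·y - 2], [-2·x·y - 4·x + 3·y^2, -x^2 + 6·x·y - 1]].
At the point, J = [[-2.000, 8.000], [-9.000, 7.000]] (det J = 58.000).
Solving J·Δ = −F gives Δ = (-0.741, 0.190).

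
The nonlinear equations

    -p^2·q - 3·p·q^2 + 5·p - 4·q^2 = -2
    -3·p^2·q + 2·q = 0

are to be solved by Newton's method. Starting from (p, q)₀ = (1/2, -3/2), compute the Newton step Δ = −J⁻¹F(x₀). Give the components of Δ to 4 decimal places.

(0.2872, 0.4660)

At (1/2, -3/2): F = (-7.5000, -1.8750).
Jacobian J = [[-2·p·q - 3·q^2 + 5, -p^2 - 6·p·q - 8·q], [-6·p·q, -3·p^2 + 2]].
At the point, J = [[-0.2500, 16.2500], [4.5000, 1.2500]] (det J = -73.4375).
Solving J·Δ = −F gives Δ = (0.2872, 0.4660).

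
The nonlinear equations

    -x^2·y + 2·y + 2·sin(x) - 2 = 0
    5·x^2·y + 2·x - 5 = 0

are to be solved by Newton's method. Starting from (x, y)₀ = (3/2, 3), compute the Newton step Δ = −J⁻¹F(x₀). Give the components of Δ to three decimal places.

(-0.006, -2.796)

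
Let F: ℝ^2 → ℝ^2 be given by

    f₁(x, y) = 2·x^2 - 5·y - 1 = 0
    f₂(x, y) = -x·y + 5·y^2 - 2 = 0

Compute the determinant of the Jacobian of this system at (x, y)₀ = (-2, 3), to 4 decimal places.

-271.0000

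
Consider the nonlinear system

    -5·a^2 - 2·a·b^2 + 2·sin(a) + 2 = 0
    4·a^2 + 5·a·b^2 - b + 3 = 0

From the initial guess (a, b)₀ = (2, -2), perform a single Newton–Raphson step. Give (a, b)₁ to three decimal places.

At (2, -2): F = (-32.18141, 61.000).
Jacobian J = [[-10·a - 2·b^2 + 2·cos(a), -4·a·b], [8·a + 5·b^2, 10·a·b - 1]].
At the point, J = [[-28.83229, 16.000], [36.000, -41.000]] (det J = 606.12404).
Solving J·Δ = −F gives Δ = (-0.567, 0.990).
Then the next iterate is (a, b)₁ = (1.433, -1.010).

(1.433, -1.010)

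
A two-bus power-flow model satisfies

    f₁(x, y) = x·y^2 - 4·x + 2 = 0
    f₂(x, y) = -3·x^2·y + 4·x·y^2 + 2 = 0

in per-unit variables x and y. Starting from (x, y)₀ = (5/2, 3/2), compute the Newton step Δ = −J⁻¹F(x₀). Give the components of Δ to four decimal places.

(-0.0057, 0.3153)

At (5/2, 3/2): F = (-2.3750, -3.6250).
Jacobian J = [[y^2 - 4, 2·x·y], [-6·x·y + 4·y^2, -3·x^2 + 8·x·y]].
At the point, J = [[-1.7500, 7.5000], [-13.5000, 11.2500]] (det J = 81.5625).
Solving J·Δ = −F gives Δ = (-0.0057, 0.3153).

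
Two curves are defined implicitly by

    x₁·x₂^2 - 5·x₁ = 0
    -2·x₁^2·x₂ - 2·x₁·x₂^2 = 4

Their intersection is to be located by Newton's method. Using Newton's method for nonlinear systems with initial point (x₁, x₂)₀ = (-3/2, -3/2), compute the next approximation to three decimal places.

(-0.494, -1.802)

At (-3/2, -3/2): F = (4.125, 9.500).
Jacobian J = [[x₂^2 - 5, 2·x₁·x₂], [-4·x₁·x₂ - 2·x₂^2, -2·x₁^2 - 4·x₁·x₂]].
At the point, J = [[-2.750, 4.500], [-13.500, -13.500]] (det J = 97.875).
Solving J·Δ = −F gives Δ = (1.006, -0.302).
Then the next iterate is (x₁, x₂)₁ = (-0.494, -1.802).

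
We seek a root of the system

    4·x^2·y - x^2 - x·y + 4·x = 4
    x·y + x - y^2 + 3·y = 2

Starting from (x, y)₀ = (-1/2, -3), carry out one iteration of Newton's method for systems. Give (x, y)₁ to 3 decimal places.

(-0.137, -0.679)

At (-1/2, -3): F = (-10.750, -19.000).
Jacobian J = [[8·x·y - 2·x - y + 4, 4·x^2 - x], [y + 1, x - 2·y + 3]].
At the point, J = [[20.000, 1.500], [-2.000, 8.500]] (det J = 173.000).
Solving J·Δ = −F gives Δ = (0.363, 2.321).
Then the next iterate is (x, y)₁ = (-0.137, -0.679).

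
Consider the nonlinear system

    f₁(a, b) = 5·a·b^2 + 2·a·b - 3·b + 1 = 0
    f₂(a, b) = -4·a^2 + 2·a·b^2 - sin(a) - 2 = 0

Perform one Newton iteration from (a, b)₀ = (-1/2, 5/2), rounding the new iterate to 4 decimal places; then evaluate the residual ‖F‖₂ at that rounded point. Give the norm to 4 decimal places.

8.1048

At (-1/2, 5/2): F = (-24.6250, -8.770574).
Jacobian J = [[5·b^2 + 2·b, 10·a·b + 2·a - 3], [-8·a + 2·b^2 - cos(a), 4·a·b]].
At the point, J = [[36.2500, -16.5000], [15.622417, -5.0000]] (det J = 76.519888).
Solving J·Δ = −F gives Δ = (0.2821, -0.8726).
Then the next iterate is (a, b)₁ = (-0.2179, 1.6274).
Re-evaluating at (-0.2179, 1.6274): F = (-7.476886, -3.127928), so ‖F‖₂ = 8.1048.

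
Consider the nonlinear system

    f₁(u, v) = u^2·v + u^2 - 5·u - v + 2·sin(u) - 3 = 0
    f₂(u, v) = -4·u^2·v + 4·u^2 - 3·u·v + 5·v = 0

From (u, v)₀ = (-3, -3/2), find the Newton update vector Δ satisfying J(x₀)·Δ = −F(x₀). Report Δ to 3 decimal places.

(1.399, -0.394)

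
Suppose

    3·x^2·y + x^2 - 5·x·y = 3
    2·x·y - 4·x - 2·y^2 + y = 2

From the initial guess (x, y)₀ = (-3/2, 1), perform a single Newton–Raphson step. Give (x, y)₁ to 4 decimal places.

(-0.8793, 0.7931)

At (-3/2, 1): F = (13.5000, 0.0000).
Jacobian J = [[6·x·y + 2·x - 5·y, 3·x^2 - 5·x], [2·y - 4, 2·x - 4·y + 1]].
At the point, J = [[-17.0000, 14.2500], [-2.0000, -6.0000]] (det J = 130.5000).
Solving J·Δ = −F gives Δ = (0.6207, -0.2069).
Then the next iterate is (x, y)₁ = (-0.8793, 0.7931).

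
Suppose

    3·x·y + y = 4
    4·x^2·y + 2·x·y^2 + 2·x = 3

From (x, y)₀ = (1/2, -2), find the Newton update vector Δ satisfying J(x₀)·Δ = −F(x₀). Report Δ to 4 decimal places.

(-2.0769, -1.3846)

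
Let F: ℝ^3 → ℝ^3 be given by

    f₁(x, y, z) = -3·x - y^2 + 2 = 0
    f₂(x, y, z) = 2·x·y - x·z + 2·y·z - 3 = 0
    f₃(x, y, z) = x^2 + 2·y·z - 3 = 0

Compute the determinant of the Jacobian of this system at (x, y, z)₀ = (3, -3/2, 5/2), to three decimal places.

J = [[-3, -2·y, 0], [2·y - z, 2·x + 2·z, -x + 2·y], [2·x, 2·z, 2·y]].
At the point, J = [[-3.000, 3.000, 0.000], [-5.500, 11.000, -6.000], [6.000, 5.000, -3.000]].
det J = -148.500.

-148.500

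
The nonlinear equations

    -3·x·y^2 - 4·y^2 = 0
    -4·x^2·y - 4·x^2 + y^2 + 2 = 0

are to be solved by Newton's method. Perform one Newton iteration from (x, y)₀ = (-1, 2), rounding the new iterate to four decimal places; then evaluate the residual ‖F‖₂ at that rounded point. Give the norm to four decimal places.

0.7579

At (-1, 2): F = (-4.0000, -6.0000).
Jacobian J = [[-3·y^2, -6·x·y - 8·y], [-8·x·y - 8·x, -4·x^2 + 2·y]].
At the point, J = [[-12.0000, -4.0000], [24.0000, 0.0000]] (det J = 96.0000).
Solving J·Δ = −F gives Δ = (0.2500, -1.7500).
Then the next iterate is (x, y)₁ = (-0.7500, 0.2500).
Re-evaluating at (-0.7500, 0.2500): F = (-0.109375, -0.7500), so ‖F‖₂ = 0.7579.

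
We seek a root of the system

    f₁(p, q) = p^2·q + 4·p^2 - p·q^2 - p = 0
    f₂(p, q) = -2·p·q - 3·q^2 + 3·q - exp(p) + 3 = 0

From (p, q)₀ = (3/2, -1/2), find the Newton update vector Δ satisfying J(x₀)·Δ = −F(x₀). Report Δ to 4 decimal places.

At (3/2, -1/2): F = (6.0000, -2.231689).
Jacobian J = [[2·p·q + 8·p - q^2 - 1, p^2 - 2·p·q], [-2·q - exp(p), -2·p - 6·q + 3]].
At the point, J = [[9.2500, 3.7500], [-3.481689, 3.0000]] (det J = 40.806334).
Solving J·Δ = −F gives Δ = (-0.6462, -0.0061).

(-0.6462, -0.0061)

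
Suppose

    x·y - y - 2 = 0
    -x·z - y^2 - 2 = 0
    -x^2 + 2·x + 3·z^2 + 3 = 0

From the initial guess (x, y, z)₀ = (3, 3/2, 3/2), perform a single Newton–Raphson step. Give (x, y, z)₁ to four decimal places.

At (3, 3/2, 3/2): F = (1.0000, -8.7500, 6.7500).
Jacobian J = [[y, x - 1, 0], [-z, -2·y, -x], [-2·x + 2, 0, 6·z]].
At the point, J = [[1.5000, 2.0000, 0.0000], [-1.5000, -3.0000, -3.0000], [-4.0000, 0.0000, 9.0000]] (det J = 10.5000).
Solving J·Δ = −F gives Δ = (-8.5714, 5.9286, -4.5595).
Then the next iterate is (x, y, z)₁ = (-5.5714, 7.4286, -3.0595).

(-5.5714, 7.4286, -3.0595)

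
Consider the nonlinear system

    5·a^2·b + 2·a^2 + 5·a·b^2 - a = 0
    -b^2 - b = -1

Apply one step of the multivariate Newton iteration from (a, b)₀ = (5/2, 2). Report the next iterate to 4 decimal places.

(1.9778, 1.0000)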